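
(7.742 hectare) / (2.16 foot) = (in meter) 1.176e+05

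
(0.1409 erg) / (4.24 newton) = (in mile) 2.065e-12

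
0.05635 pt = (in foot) 6.522e-05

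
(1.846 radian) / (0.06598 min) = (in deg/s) 26.72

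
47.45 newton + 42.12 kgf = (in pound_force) 103.5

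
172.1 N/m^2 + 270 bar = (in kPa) 2.7e+04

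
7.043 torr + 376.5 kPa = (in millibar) 3774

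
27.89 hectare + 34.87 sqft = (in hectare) 27.89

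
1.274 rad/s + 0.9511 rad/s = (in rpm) 21.25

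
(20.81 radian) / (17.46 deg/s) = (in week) 0.0001129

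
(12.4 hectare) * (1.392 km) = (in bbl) 1.086e+09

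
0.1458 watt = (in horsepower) 0.0001955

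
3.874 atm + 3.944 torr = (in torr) 2948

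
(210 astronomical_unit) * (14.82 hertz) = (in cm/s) 4.656e+16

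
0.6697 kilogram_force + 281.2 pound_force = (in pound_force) 282.7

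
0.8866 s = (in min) 0.01478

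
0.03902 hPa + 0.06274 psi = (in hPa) 4.365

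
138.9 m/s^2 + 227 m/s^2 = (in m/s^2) 365.9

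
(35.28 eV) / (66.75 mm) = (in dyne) 8.468e-12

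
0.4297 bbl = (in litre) 68.32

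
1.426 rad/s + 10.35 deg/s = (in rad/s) 1.607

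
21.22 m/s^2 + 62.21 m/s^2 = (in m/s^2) 83.43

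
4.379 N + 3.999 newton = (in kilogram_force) 0.8543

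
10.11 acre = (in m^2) 4.091e+04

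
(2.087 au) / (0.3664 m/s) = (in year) 2.702e+04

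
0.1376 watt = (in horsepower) 0.0001845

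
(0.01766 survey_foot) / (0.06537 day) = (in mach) 2.799e-09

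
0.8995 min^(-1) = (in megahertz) 1.499e-08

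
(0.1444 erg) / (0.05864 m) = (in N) 2.462e-07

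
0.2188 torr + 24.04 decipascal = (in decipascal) 315.7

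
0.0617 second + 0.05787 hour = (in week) 0.0003446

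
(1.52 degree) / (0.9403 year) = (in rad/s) 8.946e-10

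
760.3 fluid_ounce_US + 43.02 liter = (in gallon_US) 17.3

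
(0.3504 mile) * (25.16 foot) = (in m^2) 4325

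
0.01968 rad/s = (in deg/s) 1.128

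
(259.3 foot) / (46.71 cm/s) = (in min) 2.82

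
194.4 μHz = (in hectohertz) 1.944e-06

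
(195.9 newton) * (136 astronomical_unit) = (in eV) 2.488e+34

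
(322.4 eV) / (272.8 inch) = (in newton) 7.455e-18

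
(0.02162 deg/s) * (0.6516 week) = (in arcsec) 3.067e+07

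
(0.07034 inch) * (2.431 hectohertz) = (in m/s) 0.4343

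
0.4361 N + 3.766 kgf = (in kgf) 3.81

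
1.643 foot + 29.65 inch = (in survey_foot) 4.114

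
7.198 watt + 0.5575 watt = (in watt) 7.756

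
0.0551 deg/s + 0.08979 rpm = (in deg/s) 0.5938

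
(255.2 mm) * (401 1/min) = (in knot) 3.315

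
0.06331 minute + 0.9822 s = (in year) 1.516e-07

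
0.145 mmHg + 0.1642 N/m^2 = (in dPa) 195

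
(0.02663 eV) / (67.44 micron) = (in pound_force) 1.422e-17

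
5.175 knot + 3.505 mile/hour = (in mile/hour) 9.46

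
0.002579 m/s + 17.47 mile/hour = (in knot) 15.19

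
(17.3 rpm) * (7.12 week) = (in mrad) 7.801e+09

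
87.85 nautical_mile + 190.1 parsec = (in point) 1.663e+22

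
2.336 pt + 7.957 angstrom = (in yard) 0.0009012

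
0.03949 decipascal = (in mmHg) 2.962e-05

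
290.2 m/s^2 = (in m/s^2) 290.2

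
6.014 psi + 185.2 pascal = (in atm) 0.4111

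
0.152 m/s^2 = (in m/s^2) 0.152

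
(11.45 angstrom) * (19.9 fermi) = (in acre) 5.63e-27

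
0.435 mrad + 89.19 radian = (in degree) 5110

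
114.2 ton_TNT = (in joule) 4.778e+11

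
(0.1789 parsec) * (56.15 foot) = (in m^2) 9.448e+16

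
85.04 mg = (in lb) 0.0001875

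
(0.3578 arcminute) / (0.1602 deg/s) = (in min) 0.0006204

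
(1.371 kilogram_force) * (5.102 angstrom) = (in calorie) 1.639e-09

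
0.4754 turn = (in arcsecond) 6.161e+05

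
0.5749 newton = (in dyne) 5.749e+04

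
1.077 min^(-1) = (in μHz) 1.795e+04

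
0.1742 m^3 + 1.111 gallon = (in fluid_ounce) 6033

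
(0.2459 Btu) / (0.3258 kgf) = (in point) 2.302e+05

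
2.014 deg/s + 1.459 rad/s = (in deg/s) 85.61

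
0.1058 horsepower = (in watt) 78.9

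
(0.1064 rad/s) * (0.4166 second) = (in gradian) 2.822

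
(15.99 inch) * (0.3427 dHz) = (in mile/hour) 0.03114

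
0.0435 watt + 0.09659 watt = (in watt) 0.1401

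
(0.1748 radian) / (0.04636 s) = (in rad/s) 3.77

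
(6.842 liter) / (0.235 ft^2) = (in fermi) 3.134e+14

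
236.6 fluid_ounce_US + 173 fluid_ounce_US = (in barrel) 0.07619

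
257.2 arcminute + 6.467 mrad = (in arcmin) 279.4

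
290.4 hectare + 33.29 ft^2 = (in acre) 717.6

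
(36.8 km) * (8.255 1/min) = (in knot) 9842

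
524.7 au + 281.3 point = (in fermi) 7.849e+28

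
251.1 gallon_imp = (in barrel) 7.18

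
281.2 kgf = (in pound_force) 619.9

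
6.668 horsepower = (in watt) 4972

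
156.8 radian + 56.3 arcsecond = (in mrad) 1.568e+05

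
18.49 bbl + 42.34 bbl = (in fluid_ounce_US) 3.27e+05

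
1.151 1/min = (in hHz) 0.0001918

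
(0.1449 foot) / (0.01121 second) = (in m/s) 3.94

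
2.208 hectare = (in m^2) 2.208e+04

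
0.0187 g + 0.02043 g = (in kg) 3.913e-05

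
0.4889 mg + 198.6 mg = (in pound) 0.0004389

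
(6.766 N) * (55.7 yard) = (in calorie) 82.36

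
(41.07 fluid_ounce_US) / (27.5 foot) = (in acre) 3.581e-08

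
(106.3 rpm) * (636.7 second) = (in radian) 7088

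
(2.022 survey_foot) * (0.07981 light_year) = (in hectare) 4.653e+10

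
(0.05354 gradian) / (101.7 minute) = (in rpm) 1.316e-06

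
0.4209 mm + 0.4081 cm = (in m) 0.004502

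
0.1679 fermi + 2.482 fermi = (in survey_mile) 1.647e-18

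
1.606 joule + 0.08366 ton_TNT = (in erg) 3.5e+15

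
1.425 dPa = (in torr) 0.001069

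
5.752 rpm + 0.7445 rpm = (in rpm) 6.496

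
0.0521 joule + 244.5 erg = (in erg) 5.212e+05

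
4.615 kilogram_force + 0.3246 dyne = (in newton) 45.26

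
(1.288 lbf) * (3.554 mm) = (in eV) 1.271e+17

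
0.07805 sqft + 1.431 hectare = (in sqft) 1.54e+05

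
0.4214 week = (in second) 2.549e+05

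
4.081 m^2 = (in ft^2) 43.93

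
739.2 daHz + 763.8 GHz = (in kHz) 7.638e+08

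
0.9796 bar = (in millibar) 979.6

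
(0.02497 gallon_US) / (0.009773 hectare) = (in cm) 9.672e-05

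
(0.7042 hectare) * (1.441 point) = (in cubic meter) 3.58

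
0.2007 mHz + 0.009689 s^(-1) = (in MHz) 9.89e-09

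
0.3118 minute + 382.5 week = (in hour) 6.426e+04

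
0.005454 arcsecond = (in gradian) 1.683e-06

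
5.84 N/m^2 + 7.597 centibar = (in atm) 0.07503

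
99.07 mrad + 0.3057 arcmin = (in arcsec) 2.045e+04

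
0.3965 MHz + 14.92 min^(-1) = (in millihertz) 3.965e+08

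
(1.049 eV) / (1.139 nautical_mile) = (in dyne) 7.967e-18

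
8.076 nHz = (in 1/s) 8.076e-09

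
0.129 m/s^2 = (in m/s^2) 0.129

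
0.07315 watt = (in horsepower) 9.81e-05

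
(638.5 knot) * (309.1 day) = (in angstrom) 8.772e+19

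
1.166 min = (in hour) 0.01943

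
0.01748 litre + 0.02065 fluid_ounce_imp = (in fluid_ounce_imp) 0.6359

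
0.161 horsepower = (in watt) 120.1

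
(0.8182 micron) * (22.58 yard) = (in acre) 4.174e-09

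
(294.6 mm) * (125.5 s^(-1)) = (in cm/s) 3697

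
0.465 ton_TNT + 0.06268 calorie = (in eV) 1.214e+28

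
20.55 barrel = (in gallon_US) 863.1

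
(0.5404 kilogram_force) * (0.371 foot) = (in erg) 5.993e+06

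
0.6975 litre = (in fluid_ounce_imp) 24.55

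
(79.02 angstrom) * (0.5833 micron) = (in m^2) 4.609e-15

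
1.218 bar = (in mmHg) 913.6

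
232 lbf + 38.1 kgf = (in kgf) 143.3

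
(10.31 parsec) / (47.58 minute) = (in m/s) 1.114e+14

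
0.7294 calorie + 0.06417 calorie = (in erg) 3.32e+07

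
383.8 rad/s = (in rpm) 3665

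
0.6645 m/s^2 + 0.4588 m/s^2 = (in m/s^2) 1.123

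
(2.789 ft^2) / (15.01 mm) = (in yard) 18.88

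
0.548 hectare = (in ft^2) 5.899e+04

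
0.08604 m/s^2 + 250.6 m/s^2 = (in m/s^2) 250.7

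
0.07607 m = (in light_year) 8.041e-18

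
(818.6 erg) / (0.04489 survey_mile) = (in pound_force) 2.547e-07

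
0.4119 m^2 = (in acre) 0.0001018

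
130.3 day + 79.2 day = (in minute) 3.017e+05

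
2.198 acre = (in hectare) 0.8895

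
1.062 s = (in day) 1.229e-05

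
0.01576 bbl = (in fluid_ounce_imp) 88.19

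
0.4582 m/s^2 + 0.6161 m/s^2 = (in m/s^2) 1.074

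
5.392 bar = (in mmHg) 4044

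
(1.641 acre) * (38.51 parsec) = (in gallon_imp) 1.736e+24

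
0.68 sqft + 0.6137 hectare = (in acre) 1.517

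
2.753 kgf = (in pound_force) 6.069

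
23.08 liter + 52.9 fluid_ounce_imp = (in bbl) 0.1546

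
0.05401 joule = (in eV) 3.371e+17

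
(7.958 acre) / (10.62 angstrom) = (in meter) 3.032e+13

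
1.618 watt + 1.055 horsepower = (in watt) 788.3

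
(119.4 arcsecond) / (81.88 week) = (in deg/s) 6.697e-10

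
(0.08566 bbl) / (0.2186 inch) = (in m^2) 2.453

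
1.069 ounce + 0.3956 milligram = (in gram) 30.31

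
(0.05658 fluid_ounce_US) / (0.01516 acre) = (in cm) 2.727e-06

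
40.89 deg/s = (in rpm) 6.815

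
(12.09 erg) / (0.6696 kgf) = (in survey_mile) 1.144e-10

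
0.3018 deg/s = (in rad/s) 0.005267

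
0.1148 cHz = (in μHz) 1148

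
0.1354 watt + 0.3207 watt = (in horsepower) 0.0006116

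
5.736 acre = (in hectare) 2.321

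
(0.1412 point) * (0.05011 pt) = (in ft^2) 9.478e-09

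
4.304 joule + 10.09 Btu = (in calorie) 2545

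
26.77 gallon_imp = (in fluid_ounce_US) 4115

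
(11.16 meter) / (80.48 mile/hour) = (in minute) 0.00517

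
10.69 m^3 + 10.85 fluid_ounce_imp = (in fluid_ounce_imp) 3.762e+05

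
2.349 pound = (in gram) 1065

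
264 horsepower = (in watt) 1.969e+05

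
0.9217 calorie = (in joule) 3.856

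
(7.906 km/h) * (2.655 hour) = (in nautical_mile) 11.33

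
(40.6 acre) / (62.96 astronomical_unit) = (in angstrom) 174.4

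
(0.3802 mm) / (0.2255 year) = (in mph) 1.196e-10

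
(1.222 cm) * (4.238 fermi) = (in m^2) 5.179e-17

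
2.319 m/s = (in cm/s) 231.9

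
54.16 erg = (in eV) 3.38e+13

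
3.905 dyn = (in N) 3.905e-05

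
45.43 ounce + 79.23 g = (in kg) 1.367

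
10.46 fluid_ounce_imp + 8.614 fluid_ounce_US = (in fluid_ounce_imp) 19.43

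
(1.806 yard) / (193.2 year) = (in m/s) 2.71e-10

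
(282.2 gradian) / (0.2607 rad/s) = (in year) 5.392e-07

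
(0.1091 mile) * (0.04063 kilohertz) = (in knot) 1.387e+04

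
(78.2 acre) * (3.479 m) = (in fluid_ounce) 3.723e+10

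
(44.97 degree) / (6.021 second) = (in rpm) 1.245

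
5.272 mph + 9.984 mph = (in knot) 13.26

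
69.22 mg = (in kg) 6.922e-05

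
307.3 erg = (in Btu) 2.913e-08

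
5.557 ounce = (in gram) 157.5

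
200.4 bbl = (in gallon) 8417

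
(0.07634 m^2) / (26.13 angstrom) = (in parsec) 9.468e-10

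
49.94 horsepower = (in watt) 3.724e+04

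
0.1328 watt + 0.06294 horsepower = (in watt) 47.07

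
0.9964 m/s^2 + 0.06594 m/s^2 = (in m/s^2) 1.062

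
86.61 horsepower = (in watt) 6.459e+04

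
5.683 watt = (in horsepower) 0.007621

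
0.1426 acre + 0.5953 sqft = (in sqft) 6212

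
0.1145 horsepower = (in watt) 85.38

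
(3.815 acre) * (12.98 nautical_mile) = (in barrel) 2.334e+09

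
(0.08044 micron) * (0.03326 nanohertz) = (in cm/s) 2.675e-16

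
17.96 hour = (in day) 0.7483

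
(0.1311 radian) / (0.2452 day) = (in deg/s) 0.0003546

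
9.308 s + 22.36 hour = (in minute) 1342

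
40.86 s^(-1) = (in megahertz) 4.086e-05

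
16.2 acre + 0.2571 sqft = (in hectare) 6.556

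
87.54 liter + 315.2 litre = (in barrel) 2.533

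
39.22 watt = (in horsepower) 0.05259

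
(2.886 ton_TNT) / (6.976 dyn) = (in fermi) 1.731e+29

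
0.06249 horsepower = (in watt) 46.6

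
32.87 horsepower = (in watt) 2.451e+04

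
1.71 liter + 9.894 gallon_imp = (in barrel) 0.2937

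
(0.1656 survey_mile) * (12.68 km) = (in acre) 835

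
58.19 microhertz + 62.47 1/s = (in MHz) 6.247e-05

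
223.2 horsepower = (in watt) 1.664e+05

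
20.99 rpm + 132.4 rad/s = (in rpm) 1285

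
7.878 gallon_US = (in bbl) 0.1876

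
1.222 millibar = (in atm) 0.001206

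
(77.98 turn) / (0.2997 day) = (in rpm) 0.1807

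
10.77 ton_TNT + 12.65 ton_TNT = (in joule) 9.799e+10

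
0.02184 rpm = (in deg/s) 0.131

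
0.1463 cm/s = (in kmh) 0.005267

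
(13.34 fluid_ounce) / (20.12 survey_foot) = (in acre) 1.59e-08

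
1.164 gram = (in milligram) 1164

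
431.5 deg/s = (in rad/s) 7.531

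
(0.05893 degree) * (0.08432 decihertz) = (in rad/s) 8.673e-06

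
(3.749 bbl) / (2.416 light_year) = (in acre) 6.444e-21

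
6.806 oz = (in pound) 0.4254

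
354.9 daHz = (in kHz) 3.549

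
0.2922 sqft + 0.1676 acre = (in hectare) 0.06783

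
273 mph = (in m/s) 122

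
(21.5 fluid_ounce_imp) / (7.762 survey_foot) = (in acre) 6.38e-08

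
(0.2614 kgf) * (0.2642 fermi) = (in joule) 6.773e-16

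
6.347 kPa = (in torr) 47.61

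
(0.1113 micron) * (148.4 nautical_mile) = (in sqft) 0.3293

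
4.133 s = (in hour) 0.001148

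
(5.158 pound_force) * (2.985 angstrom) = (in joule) 6.849e-09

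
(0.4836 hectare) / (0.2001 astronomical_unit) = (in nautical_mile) 8.723e-11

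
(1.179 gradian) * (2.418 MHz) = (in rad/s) 4.478e+04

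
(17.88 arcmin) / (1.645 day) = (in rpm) 3.495e-07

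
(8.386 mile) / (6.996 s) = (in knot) 3750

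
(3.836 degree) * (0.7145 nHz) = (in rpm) 4.568e-10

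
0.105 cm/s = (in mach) 3.084e-06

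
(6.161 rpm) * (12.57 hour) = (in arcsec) 6.022e+09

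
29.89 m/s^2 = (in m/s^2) 29.89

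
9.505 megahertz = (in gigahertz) 0.009505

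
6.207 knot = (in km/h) 11.5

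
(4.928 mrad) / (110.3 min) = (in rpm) 7.111e-06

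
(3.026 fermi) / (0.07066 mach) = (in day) 1.456e-21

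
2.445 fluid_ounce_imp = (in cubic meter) 6.947e-05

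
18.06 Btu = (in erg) 1.905e+11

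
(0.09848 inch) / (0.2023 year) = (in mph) 8.771e-10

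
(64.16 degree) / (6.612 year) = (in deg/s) 3.077e-07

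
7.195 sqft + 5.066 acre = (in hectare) 2.05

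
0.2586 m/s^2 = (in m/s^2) 0.2586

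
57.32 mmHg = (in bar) 0.07642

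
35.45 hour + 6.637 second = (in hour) 35.45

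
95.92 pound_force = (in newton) 426.7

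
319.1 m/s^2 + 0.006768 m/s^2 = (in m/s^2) 319.1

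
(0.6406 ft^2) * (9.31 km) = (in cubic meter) 554.1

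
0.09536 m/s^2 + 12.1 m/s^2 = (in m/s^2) 12.2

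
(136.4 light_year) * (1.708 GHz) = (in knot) 4.284e+27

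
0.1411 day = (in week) 0.02016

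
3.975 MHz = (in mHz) 3.975e+09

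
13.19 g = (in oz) 0.4653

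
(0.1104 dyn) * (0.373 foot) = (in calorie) 3e-08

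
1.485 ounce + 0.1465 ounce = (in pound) 0.102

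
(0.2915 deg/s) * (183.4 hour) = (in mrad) 3.359e+06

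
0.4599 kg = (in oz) 16.22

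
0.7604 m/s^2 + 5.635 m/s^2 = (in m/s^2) 6.395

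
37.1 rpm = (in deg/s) 222.6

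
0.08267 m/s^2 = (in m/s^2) 0.08267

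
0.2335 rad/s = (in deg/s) 13.38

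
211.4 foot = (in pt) 1.826e+05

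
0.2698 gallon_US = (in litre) 1.021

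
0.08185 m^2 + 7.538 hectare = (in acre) 18.63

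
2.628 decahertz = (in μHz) 2.628e+07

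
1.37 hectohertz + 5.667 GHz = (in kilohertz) 5.667e+06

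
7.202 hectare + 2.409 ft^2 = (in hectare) 7.202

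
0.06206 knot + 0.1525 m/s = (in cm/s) 18.44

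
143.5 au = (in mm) 2.147e+16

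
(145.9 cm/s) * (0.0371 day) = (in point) 1.326e+07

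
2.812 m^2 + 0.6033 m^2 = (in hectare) 0.0003415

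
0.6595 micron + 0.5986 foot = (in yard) 0.1995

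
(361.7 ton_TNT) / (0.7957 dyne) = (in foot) 6.24e+17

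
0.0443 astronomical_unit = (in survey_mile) 4.118e+06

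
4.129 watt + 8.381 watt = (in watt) 12.51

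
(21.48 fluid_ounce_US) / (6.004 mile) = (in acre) 1.625e-11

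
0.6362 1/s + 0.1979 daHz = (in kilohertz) 0.002615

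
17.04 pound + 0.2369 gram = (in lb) 17.04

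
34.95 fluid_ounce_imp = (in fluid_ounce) 33.58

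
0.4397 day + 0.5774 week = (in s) 3.872e+05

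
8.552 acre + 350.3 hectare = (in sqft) 3.808e+07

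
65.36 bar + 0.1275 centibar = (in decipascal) 6.536e+07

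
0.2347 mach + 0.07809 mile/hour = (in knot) 155.4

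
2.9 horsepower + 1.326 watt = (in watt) 2164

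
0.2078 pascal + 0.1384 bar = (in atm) 0.1366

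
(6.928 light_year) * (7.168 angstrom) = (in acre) 1.161e+04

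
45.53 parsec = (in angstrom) 1.405e+28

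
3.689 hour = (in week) 0.02196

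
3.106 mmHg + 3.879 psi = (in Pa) 2.716e+04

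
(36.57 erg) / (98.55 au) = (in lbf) 5.576e-20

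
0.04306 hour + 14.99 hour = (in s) 5.412e+04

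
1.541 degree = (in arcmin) 92.46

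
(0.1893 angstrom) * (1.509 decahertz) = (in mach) 8.389e-13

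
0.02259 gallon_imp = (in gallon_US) 0.02713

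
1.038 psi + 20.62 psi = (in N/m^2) 1.493e+05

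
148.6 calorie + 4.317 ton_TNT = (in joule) 1.806e+10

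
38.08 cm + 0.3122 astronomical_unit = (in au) 0.3122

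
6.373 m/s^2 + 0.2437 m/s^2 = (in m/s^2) 6.617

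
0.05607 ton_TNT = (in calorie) 5.607e+07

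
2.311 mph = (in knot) 2.008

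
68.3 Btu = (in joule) 7.206e+04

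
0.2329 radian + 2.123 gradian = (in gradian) 16.95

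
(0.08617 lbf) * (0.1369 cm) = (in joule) 0.0005247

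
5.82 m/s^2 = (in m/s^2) 5.82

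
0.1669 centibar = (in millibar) 1.669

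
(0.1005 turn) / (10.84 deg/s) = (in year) 1.058e-07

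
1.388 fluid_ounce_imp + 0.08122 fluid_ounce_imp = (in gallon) 0.01103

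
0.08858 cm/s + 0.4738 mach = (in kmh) 580.8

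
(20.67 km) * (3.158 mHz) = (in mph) 146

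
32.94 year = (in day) 1.202e+04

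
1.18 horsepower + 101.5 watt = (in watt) 981.4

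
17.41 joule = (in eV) 1.087e+20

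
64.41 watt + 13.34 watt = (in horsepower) 0.1043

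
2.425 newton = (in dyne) 2.425e+05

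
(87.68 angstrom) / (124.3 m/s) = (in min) 1.176e-12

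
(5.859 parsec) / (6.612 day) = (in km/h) 1.139e+12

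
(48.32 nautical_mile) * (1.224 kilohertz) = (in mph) 2.45e+08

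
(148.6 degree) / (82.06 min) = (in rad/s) 0.0005268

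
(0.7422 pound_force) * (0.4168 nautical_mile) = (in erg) 2.548e+10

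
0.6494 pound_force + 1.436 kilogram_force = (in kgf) 1.731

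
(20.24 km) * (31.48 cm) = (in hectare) 0.6372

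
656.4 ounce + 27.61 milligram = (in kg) 18.61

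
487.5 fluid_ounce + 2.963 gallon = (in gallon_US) 6.772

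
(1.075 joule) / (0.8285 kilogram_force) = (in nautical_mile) 7.144e-05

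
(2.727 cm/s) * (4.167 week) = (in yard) 7.516e+04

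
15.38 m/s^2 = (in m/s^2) 15.38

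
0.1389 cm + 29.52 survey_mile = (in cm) 4.751e+06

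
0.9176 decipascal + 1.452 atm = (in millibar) 1471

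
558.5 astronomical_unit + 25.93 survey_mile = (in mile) 5.192e+10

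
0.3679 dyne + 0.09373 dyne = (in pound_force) 1.038e-06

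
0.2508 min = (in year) 4.772e-07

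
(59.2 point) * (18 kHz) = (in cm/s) 3.759e+04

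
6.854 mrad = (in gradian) 0.4363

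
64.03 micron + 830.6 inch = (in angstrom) 2.11e+11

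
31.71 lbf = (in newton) 141.1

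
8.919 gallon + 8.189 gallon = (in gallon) 17.11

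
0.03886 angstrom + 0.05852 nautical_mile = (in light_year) 1.146e-14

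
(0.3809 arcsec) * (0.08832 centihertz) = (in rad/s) 1.631e-09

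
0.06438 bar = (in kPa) 6.438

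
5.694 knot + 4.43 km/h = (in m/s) 4.16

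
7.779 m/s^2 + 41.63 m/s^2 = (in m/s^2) 49.41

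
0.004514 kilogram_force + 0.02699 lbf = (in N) 0.1643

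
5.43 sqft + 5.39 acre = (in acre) 5.39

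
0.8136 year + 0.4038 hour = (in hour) 7128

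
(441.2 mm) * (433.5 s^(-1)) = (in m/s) 191.3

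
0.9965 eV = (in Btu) 1.513e-22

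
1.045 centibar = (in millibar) 10.45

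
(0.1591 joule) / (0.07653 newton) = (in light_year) 2.197e-16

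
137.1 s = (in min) 2.285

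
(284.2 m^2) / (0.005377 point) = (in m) 1.498e+08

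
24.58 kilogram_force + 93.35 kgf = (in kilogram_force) 117.9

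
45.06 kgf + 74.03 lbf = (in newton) 771.2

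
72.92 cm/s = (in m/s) 0.7292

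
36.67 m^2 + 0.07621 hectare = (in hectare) 0.07988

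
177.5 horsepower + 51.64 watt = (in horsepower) 177.6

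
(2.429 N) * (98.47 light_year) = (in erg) 2.263e+25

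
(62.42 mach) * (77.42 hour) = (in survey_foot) 1.943e+10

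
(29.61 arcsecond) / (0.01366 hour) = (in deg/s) 0.0001673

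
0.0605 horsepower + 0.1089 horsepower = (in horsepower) 0.1694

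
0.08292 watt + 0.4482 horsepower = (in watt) 334.3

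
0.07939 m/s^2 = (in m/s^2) 0.07939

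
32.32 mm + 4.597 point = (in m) 0.03394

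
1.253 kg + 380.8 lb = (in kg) 174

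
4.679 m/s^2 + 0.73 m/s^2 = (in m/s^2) 5.409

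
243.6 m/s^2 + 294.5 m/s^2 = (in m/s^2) 538.1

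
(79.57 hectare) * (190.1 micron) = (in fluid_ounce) 5.115e+06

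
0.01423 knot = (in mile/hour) 0.01638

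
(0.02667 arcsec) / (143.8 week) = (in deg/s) 8.518e-14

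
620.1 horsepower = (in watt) 4.624e+05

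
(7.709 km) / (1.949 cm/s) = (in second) 3.955e+05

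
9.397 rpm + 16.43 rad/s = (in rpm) 166.3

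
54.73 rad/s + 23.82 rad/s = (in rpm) 750.1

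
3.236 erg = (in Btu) 3.067e-10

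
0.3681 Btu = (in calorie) 92.82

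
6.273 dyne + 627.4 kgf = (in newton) 6153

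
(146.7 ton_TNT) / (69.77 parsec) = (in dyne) 0.02851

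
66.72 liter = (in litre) 66.72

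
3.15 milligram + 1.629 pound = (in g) 738.9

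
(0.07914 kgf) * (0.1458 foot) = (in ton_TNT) 8.243e-12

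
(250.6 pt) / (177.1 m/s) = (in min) 8.32e-06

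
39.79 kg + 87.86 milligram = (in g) 3.979e+04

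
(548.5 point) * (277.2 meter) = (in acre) 0.01325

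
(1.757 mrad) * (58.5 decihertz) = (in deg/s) 0.5889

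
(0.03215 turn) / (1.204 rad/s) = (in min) 0.002796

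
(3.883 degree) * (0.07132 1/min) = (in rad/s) 8.056e-05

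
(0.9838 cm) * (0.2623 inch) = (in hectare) 6.554e-09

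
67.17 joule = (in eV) 4.192e+20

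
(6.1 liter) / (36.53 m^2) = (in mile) 1.038e-07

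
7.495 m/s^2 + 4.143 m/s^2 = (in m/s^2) 11.64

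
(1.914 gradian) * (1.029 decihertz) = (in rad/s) 0.003094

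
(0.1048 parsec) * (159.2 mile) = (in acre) 2.047e+17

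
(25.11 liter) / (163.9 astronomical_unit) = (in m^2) 1.024e-15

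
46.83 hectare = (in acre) 115.7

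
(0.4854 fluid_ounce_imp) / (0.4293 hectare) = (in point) 9.107e-06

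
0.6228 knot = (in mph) 0.7167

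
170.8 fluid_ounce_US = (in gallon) 1.334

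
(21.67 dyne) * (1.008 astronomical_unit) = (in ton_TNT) 0.00781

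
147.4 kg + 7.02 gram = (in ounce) 5200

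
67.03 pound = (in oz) 1072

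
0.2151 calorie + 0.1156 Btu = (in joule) 122.9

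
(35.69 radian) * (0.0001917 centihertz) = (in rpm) 0.0006533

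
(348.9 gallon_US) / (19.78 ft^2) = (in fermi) 7.187e+14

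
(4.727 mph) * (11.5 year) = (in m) 7.664e+08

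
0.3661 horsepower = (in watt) 273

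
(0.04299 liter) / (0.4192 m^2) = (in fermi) 1.026e+11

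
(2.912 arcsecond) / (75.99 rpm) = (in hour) 4.928e-10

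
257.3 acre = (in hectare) 104.1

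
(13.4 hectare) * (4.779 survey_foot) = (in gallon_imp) 4.294e+07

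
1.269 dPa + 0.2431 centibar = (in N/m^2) 243.2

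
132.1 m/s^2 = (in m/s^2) 132.1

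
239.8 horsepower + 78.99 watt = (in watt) 1.789e+05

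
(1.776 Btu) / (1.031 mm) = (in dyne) 1.817e+11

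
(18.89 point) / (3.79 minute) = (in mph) 6.555e-05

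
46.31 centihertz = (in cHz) 46.31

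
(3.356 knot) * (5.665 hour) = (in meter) 3.521e+04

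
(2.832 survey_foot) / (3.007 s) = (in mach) 0.0008431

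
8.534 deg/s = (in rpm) 1.422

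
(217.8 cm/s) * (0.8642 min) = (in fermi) 1.129e+17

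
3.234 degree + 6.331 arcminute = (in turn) 0.009276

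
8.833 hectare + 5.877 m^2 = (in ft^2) 9.508e+05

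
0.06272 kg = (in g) 62.72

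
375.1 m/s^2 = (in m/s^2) 375.1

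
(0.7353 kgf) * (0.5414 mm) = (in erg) 3.904e+04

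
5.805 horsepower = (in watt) 4329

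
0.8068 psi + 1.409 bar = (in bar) 1.465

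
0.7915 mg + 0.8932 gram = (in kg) 0.000894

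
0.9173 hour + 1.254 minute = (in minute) 56.29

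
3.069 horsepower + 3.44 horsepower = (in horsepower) 6.509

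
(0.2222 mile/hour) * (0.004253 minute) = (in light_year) 2.679e-18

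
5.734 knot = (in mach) 0.008663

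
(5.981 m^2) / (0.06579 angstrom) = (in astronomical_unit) 6.077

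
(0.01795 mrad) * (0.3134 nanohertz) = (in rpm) 5.372e-14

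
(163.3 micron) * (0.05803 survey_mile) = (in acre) 3.769e-06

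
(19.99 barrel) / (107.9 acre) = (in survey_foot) 2.388e-05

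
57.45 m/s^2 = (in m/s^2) 57.45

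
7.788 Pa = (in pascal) 7.788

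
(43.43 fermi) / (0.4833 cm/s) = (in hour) 2.496e-15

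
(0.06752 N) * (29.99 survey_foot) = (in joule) 0.6172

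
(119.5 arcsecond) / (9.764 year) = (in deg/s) 1.078e-10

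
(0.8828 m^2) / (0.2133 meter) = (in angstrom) 4.139e+10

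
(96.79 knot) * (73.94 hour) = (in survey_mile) 8236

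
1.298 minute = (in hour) 0.02163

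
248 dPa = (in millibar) 0.248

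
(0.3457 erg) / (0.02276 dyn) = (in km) 0.0001519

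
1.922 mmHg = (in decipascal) 2562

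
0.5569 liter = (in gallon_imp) 0.1225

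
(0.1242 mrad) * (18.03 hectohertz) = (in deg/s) 12.83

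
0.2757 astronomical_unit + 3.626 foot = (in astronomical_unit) 0.2757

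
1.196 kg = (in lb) 2.637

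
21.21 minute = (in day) 0.01473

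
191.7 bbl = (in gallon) 8051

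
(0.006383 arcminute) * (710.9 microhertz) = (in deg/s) 7.563e-08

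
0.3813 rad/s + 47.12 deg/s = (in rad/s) 1.204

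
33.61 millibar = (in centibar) 3.361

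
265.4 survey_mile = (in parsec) 1.384e-11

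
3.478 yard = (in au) 2.126e-11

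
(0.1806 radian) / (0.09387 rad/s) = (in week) 3.181e-06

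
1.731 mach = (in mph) 1318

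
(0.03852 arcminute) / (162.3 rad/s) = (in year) 2.189e-15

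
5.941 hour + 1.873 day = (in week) 0.3029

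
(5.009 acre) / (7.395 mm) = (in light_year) 2.897e-10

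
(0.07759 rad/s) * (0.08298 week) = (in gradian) 2.479e+05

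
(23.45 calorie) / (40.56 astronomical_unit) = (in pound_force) 3.635e-12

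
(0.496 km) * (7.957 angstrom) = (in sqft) 4.248e-06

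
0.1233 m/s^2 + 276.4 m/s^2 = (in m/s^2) 276.5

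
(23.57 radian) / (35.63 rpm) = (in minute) 0.1053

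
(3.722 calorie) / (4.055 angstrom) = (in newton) 3.84e+10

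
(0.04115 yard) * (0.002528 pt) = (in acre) 8.292e-12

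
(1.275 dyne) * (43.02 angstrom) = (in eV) 3.423e+05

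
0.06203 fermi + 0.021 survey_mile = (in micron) 3.38e+07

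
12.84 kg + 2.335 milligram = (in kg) 12.84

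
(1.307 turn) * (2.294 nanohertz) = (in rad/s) 1.884e-08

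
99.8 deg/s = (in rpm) 16.63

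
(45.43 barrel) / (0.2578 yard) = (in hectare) 0.003064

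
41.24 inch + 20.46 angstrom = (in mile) 0.0006509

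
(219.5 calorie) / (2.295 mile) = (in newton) 0.2487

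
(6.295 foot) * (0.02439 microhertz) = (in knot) 9.097e-08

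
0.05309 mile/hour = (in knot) 0.04613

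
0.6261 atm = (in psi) 9.201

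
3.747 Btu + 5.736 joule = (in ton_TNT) 9.462e-07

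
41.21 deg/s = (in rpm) 6.868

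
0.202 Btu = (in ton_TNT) 5.094e-08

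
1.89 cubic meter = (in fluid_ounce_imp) 6.652e+04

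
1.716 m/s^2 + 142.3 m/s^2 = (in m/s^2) 144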